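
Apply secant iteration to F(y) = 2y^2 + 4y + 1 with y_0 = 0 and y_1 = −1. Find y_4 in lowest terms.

F(0) = 1, F(−1) = −1. y_2 = (−1) − (−1)·((−1) − 0)/((−1) − 1) = −1/2.
F(−1) = −1, F(−1/2) = −1/2. y_3 = (−1/2) − (−1/2)·((−1/2) − (−1))/((−1/2) − (−1)) = 0.
F(−1/2) = −1/2, F(0) = 1. y_4 = 0 − 1·(0 − (−1/2))/(1 − (−1/2)) = −1/3.

−1/3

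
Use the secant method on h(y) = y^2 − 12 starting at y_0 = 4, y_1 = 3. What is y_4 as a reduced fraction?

627/181

h(4) = 4, h(3) = −3. y_2 = 3 − (−3)·(3 − 4)/((−3) − 4) = 24/7.
h(3) = −3, h(24/7) = −12/49. y_3 = (24/7) − (−12/49)·((24/7) − 3)/((−12/49) − (−3)) = 52/15.
h(24/7) = −12/49, h(52/15) = 4/225. y_4 = (52/15) − (4/225)·((52/15) − (24/7))/((4/225) − (−12/49)) = 627/181.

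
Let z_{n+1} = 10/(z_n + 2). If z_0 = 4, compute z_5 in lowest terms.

535/237

z_1 = 10/(4 + 2) = 5/3.
z_2 = 10/(5/3 + 2) = 30/11.
z_3 = 10/(30/11 + 2) = 55/26.
z_4 = 10/(55/26 + 2) = 260/107.
z_5 = 10/(260/107 + 2) = 535/237.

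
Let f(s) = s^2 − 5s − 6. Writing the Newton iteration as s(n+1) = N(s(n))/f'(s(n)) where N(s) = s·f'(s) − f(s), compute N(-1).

7

f'(s) = 2s − 5.
N(s) = s·f'(s) − f(s) = s·(2s − 5) − (s^2 − 5s − 6) = s^2 + 6.
N(-1) = 7.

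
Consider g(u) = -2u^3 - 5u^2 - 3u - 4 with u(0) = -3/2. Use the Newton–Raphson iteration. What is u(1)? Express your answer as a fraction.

g'(u) = -6u^2 - 10u - 3.
g(-3/2) = -4, g'(-3/2) = -3/2, so u(1) = (-3/2) - (-4)/(-3/2) = -25/6.

-25/6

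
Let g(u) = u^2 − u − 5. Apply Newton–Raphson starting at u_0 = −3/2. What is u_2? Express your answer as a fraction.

g'(u) = 2u − 1.
g(−3/2) = −5/4, g'(−3/2) = −4, so u_1 = (−3/2) − (−5/4)/(−4) = −29/16.
g(−29/16) = 25/256, g'(−29/16) = −37/8, so u_2 = (−29/16) − (25/256)/(−37/8) = −2121/1184.

−2121/1184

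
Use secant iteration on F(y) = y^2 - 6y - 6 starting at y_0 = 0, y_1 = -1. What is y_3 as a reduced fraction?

F(0) = -6, F(-1) = 1. y_2 = (-1) - 1·((-1) - 0)/(1 - (-6)) = -6/7.
F(-1) = 1, F(-6/7) = -6/49. y_3 = (-6/7) - (-6/49)·((-6/7) - (-1))/((-6/49) - 1) = -48/55.

-48/55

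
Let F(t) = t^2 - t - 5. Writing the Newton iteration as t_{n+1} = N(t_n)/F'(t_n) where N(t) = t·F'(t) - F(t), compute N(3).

14

F'(t) = 2t - 1.
N(t) = t·F'(t) - F(t) = t·(2t - 1) - (t^2 - t - 5) = t^2 + 5.
N(3) = 14.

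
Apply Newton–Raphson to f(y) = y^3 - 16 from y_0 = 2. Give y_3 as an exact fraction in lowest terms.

f'(y) = 3y^2.
f(2) = -8, f'(2) = 12, so y_1 = 2 - (-8)/12 = 8/3.
f(8/3) = 80/27, f'(8/3) = 64/3, so y_2 = (8/3) - (80/27)/(64/3) = 91/36.
f(91/36) = 7075/46656, f'(91/36) = 8281/432, so y_3 = (91/36) - (7075/46656)/(8281/432) = 1126819/447174.

1126819/447174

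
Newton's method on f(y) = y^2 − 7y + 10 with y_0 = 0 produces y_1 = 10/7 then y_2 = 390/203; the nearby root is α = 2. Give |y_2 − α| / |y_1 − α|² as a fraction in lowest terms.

7/29

y_1 − α = 10/7 − 2 = −4/7, so |y_1 − α| = 4/7.
y_2 − α = 390/203 − 2 = −16/203, so |y_2 − α| = 16/203.
|y_1 − α|² = 16/49.
Ratio = (16/203) / (16/49) = 7/29.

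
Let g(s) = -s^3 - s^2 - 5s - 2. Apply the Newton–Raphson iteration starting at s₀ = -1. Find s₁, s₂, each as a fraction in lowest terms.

s₁ = -1/2, s₂ = -8/19

g'(s) = -3s^2 - 2s - 5.
g(-1) = 3, g'(-1) = -6, so s₁ = (-1) - 3/(-6) = -1/2.
g(-1/2) = 3/8, g'(-1/2) = -19/4, so s₂ = (-1/2) - (3/8)/(-19/4) = -8/19.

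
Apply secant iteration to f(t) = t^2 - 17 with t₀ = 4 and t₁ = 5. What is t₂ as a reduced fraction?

37/9

f(4) = -1, f(5) = 8. t₂ = 5 - 8·(5 - 4)/(8 - (-1)) = 37/9.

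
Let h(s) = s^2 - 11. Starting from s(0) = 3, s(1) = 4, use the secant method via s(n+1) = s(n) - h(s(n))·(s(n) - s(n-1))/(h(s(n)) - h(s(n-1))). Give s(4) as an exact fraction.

3907/1178

h(3) = -2, h(4) = 5. s(2) = 4 - 5·(4 - 3)/(5 - (-2)) = 23/7.
h(4) = 5, h(23/7) = -10/49. s(3) = (23/7) - (-10/49)·((23/7) - 4)/((-10/49) - 5) = 169/51.
h(23/7) = -10/49, h(169/51) = -50/2601. s(4) = (169/51) - (-50/2601)·((169/51) - (23/7))/((-50/2601) - (-10/49)) = 3907/1178.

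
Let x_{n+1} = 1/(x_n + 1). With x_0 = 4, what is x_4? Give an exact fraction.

11/17

x_1 = 1/(4 + 1) = 1/5.
x_2 = 1/(1/5 + 1) = 5/6.
x_3 = 1/(5/6 + 1) = 6/11.
x_4 = 1/(6/11 + 1) = 11/17.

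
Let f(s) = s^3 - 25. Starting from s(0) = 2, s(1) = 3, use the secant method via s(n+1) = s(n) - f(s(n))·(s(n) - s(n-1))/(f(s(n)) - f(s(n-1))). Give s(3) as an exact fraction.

27505/9409

f(2) = -17, f(3) = 2. s(2) = 3 - 2·(3 - 2)/(2 - (-17)) = 55/19.
f(3) = 2, f(55/19) = -5100/6859. s(3) = (55/19) - (-5100/6859)·((55/19) - 3)/((-5100/6859) - 2) = 27505/9409.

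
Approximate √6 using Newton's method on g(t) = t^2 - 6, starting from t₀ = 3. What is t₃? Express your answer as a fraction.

4801/1960

g'(t) = 2t.
g(3) = 3, g'(3) = 6, so t₁ = 3 - 3/6 = 5/2.
g(5/2) = 1/4, g'(5/2) = 5, so t₂ = (5/2) - (1/4)/5 = 49/20.
g(49/20) = 1/400, g'(49/20) = 49/10, so t₃ = (49/20) - (1/400)/(49/10) = 4801/1960.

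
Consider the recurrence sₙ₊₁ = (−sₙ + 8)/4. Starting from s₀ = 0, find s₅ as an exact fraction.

s₁ = (−0 + 8)/4 = 2.
s₂ = (−2 + 8)/4 = 3/2.
s₃ = (−(3/2) + 8)/4 = 13/8.
s₄ = (−(13/8) + 8)/4 = 51/32.
s₅ = (−(51/32) + 8)/4 = 205/128.

205/128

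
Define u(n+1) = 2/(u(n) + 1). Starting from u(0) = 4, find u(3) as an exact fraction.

14/17

u(1) = 2/(4 + 1) = 2/5.
u(2) = 2/(2/5 + 1) = 10/7.
u(3) = 2/(10/7 + 1) = 14/17.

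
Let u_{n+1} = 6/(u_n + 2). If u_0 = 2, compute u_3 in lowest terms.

21/13

u_1 = 6/(2 + 2) = 3/2.
u_2 = 6/(3/2 + 2) = 12/7.
u_3 = 6/(12/7 + 2) = 21/13.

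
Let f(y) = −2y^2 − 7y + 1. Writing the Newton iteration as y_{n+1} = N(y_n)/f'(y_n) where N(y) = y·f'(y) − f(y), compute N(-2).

−9

f'(y) = −4y − 7.
N(y) = y·f'(y) − f(y) = y·(−4y − 7) − (−2y^2 − 7y + 1) = −2y^2 − 1.
N(-2) = −9.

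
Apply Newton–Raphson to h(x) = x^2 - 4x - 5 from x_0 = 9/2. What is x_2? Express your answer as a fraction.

h'(x) = 2x - 4.
h(9/2) = -11/4, h'(9/2) = 5, so x_1 = (9/2) - (-11/4)/5 = 101/20.
h(101/20) = 121/400, h'(101/20) = 61/10, so x_2 = (101/20) - (121/400)/(61/10) = 12201/2440.

12201/2440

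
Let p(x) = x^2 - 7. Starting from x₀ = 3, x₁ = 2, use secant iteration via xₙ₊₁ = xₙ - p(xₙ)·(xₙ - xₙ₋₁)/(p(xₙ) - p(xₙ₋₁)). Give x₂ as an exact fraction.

p(3) = 2, p(2) = -3. x₂ = 2 - (-3)·(2 - 3)/((-3) - 2) = 13/5.

13/5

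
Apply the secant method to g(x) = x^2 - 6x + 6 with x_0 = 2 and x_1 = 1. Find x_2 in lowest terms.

4/3

g(2) = -2, g(1) = 1. x_2 = 1 - 1·(1 - 2)/(1 - (-2)) = 4/3.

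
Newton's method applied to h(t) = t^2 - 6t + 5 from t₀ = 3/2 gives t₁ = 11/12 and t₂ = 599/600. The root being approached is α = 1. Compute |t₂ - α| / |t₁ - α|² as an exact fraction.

6/25

t₁ - α = 11/12 - 1 = -1/12, so |t₁ - α| = 1/12.
t₂ - α = 599/600 - 1 = -1/600, so |t₂ - α| = 1/600.
|t₁ - α|² = 1/144.
Ratio = (1/600) / (1/144) = 6/25.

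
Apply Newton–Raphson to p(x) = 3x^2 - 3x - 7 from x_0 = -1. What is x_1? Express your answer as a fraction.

-10/9

p'(x) = 6x - 3.
p(-1) = -1, p'(-1) = -9, so x_1 = (-1) - (-1)/(-9) = -10/9.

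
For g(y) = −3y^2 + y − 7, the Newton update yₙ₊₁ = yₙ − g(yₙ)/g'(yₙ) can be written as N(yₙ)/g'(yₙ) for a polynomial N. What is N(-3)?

−20

g'(y) = −6y + 1.
N(y) = y·g'(y) − g(y) = y·(−6y + 1) − (−3y^2 + y − 7) = −3y^2 + 7.
N(-3) = −20.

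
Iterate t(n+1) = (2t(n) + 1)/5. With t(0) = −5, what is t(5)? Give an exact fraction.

t(1) = (2·(−5) + 1)/5 = −9/5.
t(2) = (2·(−9/5) + 1)/5 = −13/25.
t(3) = (2·(−13/25) + 1)/5 = −1/125.
t(4) = (2·(−1/125) + 1)/5 = 123/625.
t(5) = (2·(123/625) + 1)/5 = 871/3125.

871/3125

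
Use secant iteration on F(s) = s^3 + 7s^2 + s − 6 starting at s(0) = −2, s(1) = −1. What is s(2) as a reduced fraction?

−14/13

F(−2) = 12, F(−1) = −1. s(2) = (−1) − (−1)·((−1) − (−2))/((−1) − 12) = −14/13.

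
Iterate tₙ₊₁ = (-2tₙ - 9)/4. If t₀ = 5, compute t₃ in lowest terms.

-37/16

t₁ = (-2·5 - 9)/4 = -19/4.
t₂ = (-2·(-19/4) - 9)/4 = 1/8.
t₃ = (-2·(1/8) - 9)/4 = -37/16.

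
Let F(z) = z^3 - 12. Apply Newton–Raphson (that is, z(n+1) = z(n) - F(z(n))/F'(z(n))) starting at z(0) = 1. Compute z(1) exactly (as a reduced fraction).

14/3

F'(z) = 3z^2.
F(1) = -11, F'(1) = 3, so z(1) = 1 - (-11)/3 = 14/3.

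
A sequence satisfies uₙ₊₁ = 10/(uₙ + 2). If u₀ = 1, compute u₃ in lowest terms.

u₁ = 10/(1 + 2) = 10/3.
u₂ = 10/(10/3 + 2) = 15/8.
u₃ = 10/(15/8 + 2) = 80/31.

80/31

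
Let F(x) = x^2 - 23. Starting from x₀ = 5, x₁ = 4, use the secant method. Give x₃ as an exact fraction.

F(5) = 2, F(4) = -7. x₂ = 4 - (-7)·(4 - 5)/((-7) - 2) = 43/9.
F(4) = -7, F(43/9) = -14/81. x₃ = (43/9) - (-14/81)·((43/9) - 4)/((-14/81) - (-7)) = 379/79.

379/79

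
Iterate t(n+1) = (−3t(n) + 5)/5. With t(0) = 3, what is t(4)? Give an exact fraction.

583/625

t(1) = (−3·3 + 5)/5 = −4/5.
t(2) = (−3·(−4/5) + 5)/5 = 37/25.
t(3) = (−3·(37/25) + 5)/5 = 14/125.
t(4) = (−3·(14/125) + 5)/5 = 583/625.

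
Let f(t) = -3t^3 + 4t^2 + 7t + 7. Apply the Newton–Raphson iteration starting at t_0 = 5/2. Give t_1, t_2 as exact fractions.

t_1 = 101/39, t_2 = 556187/215150

f'(t) = -9t^2 + 8t + 7.
f(5/2) = 21/8, f'(5/2) = -117/4, so t_1 = (5/2) - (21/8)/(-117/4) = 101/39.
f(101/39) = -2989/19773, f'(101/39) = -16550/507, so t_2 = (101/39) - (-2989/19773)/(-16550/507) = 556187/215150.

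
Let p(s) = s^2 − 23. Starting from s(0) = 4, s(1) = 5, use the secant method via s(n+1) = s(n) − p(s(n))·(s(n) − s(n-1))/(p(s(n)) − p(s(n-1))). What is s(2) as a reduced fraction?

p(4) = −7, p(5) = 2. s(2) = 5 − 2·(5 − 4)/(2 − (−7)) = 43/9.

43/9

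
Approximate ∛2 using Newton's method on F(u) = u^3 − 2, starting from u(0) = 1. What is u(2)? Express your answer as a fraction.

F'(u) = 3u^2.
F(1) = −1, F'(1) = 3, so u(1) = 1 − (−1)/3 = 4/3.
F(4/3) = 10/27, F'(4/3) = 16/3, so u(2) = (4/3) − (10/27)/(16/3) = 91/72.

91/72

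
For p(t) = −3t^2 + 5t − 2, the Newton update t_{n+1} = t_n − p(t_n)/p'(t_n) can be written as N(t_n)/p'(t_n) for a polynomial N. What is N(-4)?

−46

p'(t) = −6t + 5.
N(t) = t·p'(t) − p(t) = t·(−6t + 5) − (−3t^2 + 5t − 2) = −3t^2 + 2.
N(-4) = −46.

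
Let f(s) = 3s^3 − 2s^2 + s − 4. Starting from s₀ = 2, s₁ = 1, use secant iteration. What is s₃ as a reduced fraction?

f(2) = 14, f(1) = −2. s₂ = 1 − (−2)·(1 − 2)/((−2) − 14) = 9/8.
f(1) = −2, f(9/8) = −581/512. s₃ = (9/8) − (−581/512)·((9/8) − 1)/((−581/512) − (−2)) = 571/443.

571/443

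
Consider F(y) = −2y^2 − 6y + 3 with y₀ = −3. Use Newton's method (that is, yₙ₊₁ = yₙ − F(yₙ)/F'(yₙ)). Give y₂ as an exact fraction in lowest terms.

F'(y) = −4y − 6.
F(−3) = 3, F'(−3) = 6, so y₁ = (−3) − 3/6 = −7/2.
F(−7/2) = −1/2, F'(−7/2) = 8, so y₂ = (−7/2) − (−1/2)/8 = −55/16.

−55/16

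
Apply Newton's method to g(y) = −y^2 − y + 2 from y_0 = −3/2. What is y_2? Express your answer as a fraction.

−417/208

g'(y) = −2y − 1.
g(−3/2) = 5/4, g'(−3/2) = 2, so y_1 = (−3/2) − (5/4)/2 = −17/8.
g(−17/8) = −25/64, g'(−17/8) = 13/4, so y_2 = (−17/8) − (−25/64)/(13/4) = −417/208.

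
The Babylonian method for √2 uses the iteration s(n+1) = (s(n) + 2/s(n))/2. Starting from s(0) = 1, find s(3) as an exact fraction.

s(1) = (1 + 2/1)/2 = 3/2.
s(2) = (3/2 + 2/(3/2))/2 = 17/12.
s(3) = (17/12 + 2/(17/12))/2 = 577/408.

577/408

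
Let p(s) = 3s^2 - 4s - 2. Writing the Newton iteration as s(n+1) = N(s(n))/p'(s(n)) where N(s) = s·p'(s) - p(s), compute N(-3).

p'(s) = 6s - 4.
N(s) = s·p'(s) - p(s) = s·(6s - 4) - (3s^2 - 4s - 2) = 3s^2 + 2.
N(-3) = 29.

29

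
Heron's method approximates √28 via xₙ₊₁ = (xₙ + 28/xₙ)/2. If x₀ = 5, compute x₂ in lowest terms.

x₁ = (5 + 28/5)/2 = 53/10.
x₂ = (53/10 + 28/(53/10))/2 = 5609/1060.

5609/1060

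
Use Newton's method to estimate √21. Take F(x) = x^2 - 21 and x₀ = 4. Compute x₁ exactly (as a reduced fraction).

F'(x) = 2x.
F(4) = -5, F'(4) = 8, so x₁ = 4 - (-5)/8 = 37/8.

37/8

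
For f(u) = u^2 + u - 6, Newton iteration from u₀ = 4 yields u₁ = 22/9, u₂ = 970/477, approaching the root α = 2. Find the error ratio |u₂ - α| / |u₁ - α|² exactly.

9/53

u₁ - α = 22/9 - 2 = 4/9, so |u₁ - α| = 4/9.
u₂ - α = 970/477 - 2 = 16/477, so |u₂ - α| = 16/477.
|u₁ - α|² = 16/81.
Ratio = (16/477) / (16/81) = 9/53.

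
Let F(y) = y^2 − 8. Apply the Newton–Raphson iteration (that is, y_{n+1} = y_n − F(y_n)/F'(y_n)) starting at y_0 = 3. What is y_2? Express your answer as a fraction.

F'(y) = 2y.
F(3) = 1, F'(3) = 6, so y_1 = 3 − 1/6 = 17/6.
F(17/6) = 1/36, F'(17/6) = 17/3, so y_2 = (17/6) − (1/36)/(17/3) = 577/204.

577/204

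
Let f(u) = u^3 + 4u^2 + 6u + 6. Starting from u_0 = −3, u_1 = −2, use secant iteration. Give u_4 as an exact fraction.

−8662/3381

f(−3) = −3, f(−2) = 2. u_2 = (−2) − 2·((−2) − (−3))/(2 − (−3)) = −12/5.
f(−2) = 2, f(−12/5) = 102/125. u_3 = (−12/5) − (102/125)·((−12/5) − (−2))/((102/125) − 2) = −99/37.
f(−12/5) = 102/125, f(−99/37) = −29019/50653. u_4 = (−99/37) − (−29019/50653)·((−99/37) − (−12/5))/((−29019/50653) − (102/125)) = −8662/3381.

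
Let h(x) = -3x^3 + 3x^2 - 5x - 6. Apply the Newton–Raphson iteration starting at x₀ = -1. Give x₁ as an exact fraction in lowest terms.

-3/4

h'(x) = -9x^2 + 6x - 5.
h(-1) = 5, h'(-1) = -20, so x₁ = (-1) - 5/(-20) = -3/4.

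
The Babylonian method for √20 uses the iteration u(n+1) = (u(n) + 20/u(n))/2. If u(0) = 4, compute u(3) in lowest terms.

u(1) = (4 + 20/4)/2 = 9/2.
u(2) = (9/2 + 20/(9/2))/2 = 161/36.
u(3) = (161/36 + 20/(161/36))/2 = 51841/11592.

51841/11592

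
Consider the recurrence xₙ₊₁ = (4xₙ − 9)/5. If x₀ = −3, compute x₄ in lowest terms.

−4089/625

x₁ = (4·(−3) − 9)/5 = −21/5.
x₂ = (4·(−21/5) − 9)/5 = −129/25.
x₃ = (4·(−129/25) − 9)/5 = −741/125.
x₄ = (4·(−741/125) − 9)/5 = −4089/625.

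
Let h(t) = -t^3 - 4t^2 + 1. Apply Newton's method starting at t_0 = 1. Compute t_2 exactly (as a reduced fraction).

h'(t) = -3t^2 - 8t.
h(1) = -4, h'(1) = -11, so t_1 = 1 - (-4)/(-11) = 7/11.
h(7/11) = -1168/1331, h'(7/11) = -763/121, so t_2 = (7/11) - (-1168/1331)/(-763/121) = 4173/8393.

4173/8393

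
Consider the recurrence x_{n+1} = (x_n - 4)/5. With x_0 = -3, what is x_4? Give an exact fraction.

-627/625

x_1 = ((-3) - 4)/5 = -7/5.
x_2 = ((-7/5) - 4)/5 = -27/25.
x_3 = ((-27/25) - 4)/5 = -127/125.
x_4 = ((-127/125) - 4)/5 = -627/625.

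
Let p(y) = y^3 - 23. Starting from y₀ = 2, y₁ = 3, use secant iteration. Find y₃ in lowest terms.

p(2) = -15, p(3) = 4. y₂ = 3 - 4·(3 - 2)/(4 - (-15)) = 53/19.
p(3) = 4, p(53/19) = -8880/6859. y₃ = (53/19) - (-8880/6859)·((53/19) - 3)/((-8880/6859) - 4) = 25793/9079.

25793/9079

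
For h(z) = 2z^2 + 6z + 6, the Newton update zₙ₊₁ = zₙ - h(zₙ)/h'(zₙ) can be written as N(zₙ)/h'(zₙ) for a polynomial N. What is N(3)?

12

h'(z) = 4z + 6.
N(z) = z·h'(z) - h(z) = z·(4z + 6) - (2z^2 + 6z + 6) = 2z^2 - 6.
N(3) = 12.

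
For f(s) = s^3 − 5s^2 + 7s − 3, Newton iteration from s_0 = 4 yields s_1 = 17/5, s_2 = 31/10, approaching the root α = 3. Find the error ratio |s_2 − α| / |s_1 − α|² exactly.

s_1 − α = 17/5 − 3 = 2/5, so |s_1 − α| = 2/5.
s_2 − α = 31/10 − 3 = 1/10, so |s_2 − α| = 1/10.
|s_1 − α|² = 4/25.
Ratio = (1/10) / (4/25) = 5/8.

5/8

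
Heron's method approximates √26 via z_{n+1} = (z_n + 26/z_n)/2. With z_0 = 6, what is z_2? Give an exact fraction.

z_1 = (6 + 26/6)/2 = 31/6.
z_2 = (31/6 + 26/(31/6))/2 = 1897/372.

1897/372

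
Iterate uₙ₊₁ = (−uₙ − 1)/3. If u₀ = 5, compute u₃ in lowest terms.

−4/9

u₁ = (−5 − 1)/3 = −2.
u₂ = (−(−2) − 1)/3 = 1/3.
u₃ = (−(1/3) − 1)/3 = −4/9.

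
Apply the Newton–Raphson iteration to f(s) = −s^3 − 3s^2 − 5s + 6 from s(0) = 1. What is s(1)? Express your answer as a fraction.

11/14

f'(s) = −3s^2 − 6s − 5.
f(1) = −3, f'(1) = −14, so s(1) = 1 − (−3)/(−14) = 11/14.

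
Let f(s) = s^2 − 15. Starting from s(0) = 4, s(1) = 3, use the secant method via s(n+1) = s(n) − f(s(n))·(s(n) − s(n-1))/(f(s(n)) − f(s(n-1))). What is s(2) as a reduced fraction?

27/7

f(4) = 1, f(3) = −6. s(2) = 3 − (−6)·(3 − 4)/((−6) − 1) = 27/7.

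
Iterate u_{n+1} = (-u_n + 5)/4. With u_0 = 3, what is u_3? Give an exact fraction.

u_1 = (-3 + 5)/4 = 1/2.
u_2 = (-(1/2) + 5)/4 = 9/8.
u_3 = (-(9/8) + 5)/4 = 31/32.

31/32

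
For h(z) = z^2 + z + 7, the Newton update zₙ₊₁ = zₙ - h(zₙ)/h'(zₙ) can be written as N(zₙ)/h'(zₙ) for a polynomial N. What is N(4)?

9

h'(z) = 2z + 1.
N(z) = z·h'(z) - h(z) = z·(2z + 1) - (z^2 + z + 7) = z^2 - 7.
N(4) = 9.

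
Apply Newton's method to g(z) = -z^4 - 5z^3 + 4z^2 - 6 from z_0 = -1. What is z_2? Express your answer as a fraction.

-1882149/2124371

g'(z) = -4z^3 - 15z^2 + 8z.
g(-1) = 2, g'(-1) = -19, so z_1 = (-1) - 2/(-19) = -17/19.
g(-17/19) = 18604/130321, g'(-17/19) = -111809/6859, so z_2 = (-17/19) - (18604/130321)/(-111809/6859) = -1882149/2124371.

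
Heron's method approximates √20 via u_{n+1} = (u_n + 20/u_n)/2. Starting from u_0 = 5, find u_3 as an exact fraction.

51841/11592

u_1 = (5 + 20/5)/2 = 9/2.
u_2 = (9/2 + 20/(9/2))/2 = 161/36.
u_3 = (161/36 + 20/(161/36))/2 = 51841/11592.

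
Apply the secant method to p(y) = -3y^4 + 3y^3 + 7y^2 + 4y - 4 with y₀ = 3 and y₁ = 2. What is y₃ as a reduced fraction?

p(3) = -91, p(2) = 8. y₂ = 2 - 8·(2 - 3)/(8 - (-91)) = 206/99.
p(2) = 8, p(206/99) = 173523896/32019867. y₃ = (206/99) - (173523896/32019867)·((206/99) - 2)/((173523896/32019867) - 8) = 5811556/2582345.

5811556/2582345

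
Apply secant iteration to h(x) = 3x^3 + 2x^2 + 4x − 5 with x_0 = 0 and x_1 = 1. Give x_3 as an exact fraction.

235/343

h(0) = −5, h(1) = 4. x_2 = 1 − 4·(1 − 0)/(4 − (−5)) = 5/9.
h(1) = 4, h(5/9) = −400/243. x_3 = (5/9) − (−400/243)·((5/9) − 1)/((−400/243) − 4) = 235/343.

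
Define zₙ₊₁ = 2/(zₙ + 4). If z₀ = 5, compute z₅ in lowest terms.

z₁ = 2/(5 + 4) = 2/9.
z₂ = 2/(2/9 + 4) = 9/19.
z₃ = 2/(9/19 + 4) = 38/85.
z₄ = 2/(38/85 + 4) = 85/189.
z₅ = 2/(85/189 + 4) = 378/841.

378/841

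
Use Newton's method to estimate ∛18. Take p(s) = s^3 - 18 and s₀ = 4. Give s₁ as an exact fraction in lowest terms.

73/24

p'(s) = 3s^2.
p(4) = 46, p'(4) = 48, so s₁ = 4 - 46/48 = 73/24.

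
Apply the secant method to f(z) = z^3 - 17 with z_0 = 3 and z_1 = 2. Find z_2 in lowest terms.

47/19

f(3) = 10, f(2) = -9. z_2 = 2 - (-9)·(2 - 3)/((-9) - 10) = 47/19.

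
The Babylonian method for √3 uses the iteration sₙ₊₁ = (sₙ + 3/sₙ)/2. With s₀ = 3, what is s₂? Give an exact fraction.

7/4

s₁ = (3 + 3/3)/2 = 2.
s₂ = (2 + 3/2)/2 = 7/4.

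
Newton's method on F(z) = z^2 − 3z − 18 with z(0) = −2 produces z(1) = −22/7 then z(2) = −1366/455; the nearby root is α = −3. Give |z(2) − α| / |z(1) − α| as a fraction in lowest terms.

1/65

z(1) − α = −22/7 − (−3) = −22/7 + 3 = −1/7, so |z(1) − α| = 1/7.
z(2) − α = −1366/455 − (−3) = −1366/455 + 3 = −1/455, so |z(2) − α| = 1/455.
Ratio = (1/455) / (1/7) = 1/65.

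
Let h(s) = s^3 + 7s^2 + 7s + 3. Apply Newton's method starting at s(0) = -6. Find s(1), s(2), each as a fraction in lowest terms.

s(1) = -183/31, s(2) = -2539617/430466

h'(s) = 3s^2 + 14s + 7.
h(-6) = -3, h'(-6) = 31, so s(1) = (-6) - (-3)/31 = -183/31.
h(-183/31) = -3042/29791, h'(-183/31) = 27772/961, so s(2) = (-183/31) - (-3042/29791)/(27772/961) = -2539617/430466.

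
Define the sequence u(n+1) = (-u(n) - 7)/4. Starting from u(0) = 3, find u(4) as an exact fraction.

u(1) = (-3 - 7)/4 = -5/2.
u(2) = (-(-5/2) - 7)/4 = -9/8.
u(3) = (-(-9/8) - 7)/4 = -47/32.
u(4) = (-(-47/32) - 7)/4 = -177/128.

-177/128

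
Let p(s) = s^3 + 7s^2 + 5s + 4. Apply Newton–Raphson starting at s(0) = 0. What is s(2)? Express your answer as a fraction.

68/535

p'(s) = 3s^2 + 14s + 5.
p(0) = 4, p'(0) = 5, so s(1) = 0 - 4/5 = -4/5.
p(-4/5) = 496/125, p'(-4/5) = -107/25, so s(2) = (-4/5) - (496/125)/(-107/25) = 68/535.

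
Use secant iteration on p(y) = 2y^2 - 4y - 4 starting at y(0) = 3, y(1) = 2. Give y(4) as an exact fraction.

p(3) = 2, p(2) = -4. y(2) = 2 - (-4)·(2 - 3)/((-4) - 2) = 8/3.
p(2) = -4, p(8/3) = -4/9. y(3) = (8/3) - (-4/9)·((8/3) - 2)/((-4/9) - (-4)) = 11/4.
p(8/3) = -4/9, p(11/4) = 1/8. y(4) = (11/4) - (1/8)·((11/4) - (8/3))/((1/8) - (-4/9)) = 112/41.

112/41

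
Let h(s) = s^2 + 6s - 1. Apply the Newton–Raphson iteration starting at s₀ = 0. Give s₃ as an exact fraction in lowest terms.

h'(s) = 2s + 6.
h(0) = -1, h'(0) = 6, so s₁ = 0 - (-1)/6 = 1/6.
h(1/6) = 1/36, h'(1/6) = 19/3, so s₂ = (1/6) - (1/36)/(19/3) = 37/228.
h(37/228) = 1/51984, h'(37/228) = 721/114, so s₃ = (37/228) - (1/51984)/(721/114) = 53353/328776.

53353/328776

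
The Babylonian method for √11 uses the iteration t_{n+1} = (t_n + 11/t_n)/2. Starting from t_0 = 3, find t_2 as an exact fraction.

t_1 = (3 + 11/3)/2 = 10/3.
t_2 = (10/3 + 11/(10/3))/2 = 199/60.

199/60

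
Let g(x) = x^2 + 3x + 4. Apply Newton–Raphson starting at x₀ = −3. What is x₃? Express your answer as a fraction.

g'(x) = 2x + 3.
g(−3) = 4, g'(−3) = −3, so x₁ = (−3) − 4/(−3) = −5/3.
g(−5/3) = 16/9, g'(−5/3) = −1/3, so x₂ = (−5/3) − (16/9)/(−1/3) = 11/3.
g(11/3) = 256/9, g'(11/3) = 31/3, so x₃ = (11/3) − (256/9)/(31/3) = 85/93.

85/93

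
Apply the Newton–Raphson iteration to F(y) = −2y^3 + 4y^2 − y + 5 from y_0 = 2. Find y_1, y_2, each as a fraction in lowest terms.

F'(y) = −6y^2 + 8y − 1.
F(2) = 3, F'(2) = −9, so y_1 = 2 − 3/(−9) = 7/3.
F(7/3) = −26/27, F'(7/3) = −15, so y_2 = (7/3) − (−26/27)/(−15) = 919/405.

y_1 = 7/3, y_2 = 919/405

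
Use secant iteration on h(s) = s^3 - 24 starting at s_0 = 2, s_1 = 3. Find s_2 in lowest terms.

54/19

h(2) = -16, h(3) = 3. s_2 = 3 - 3·(3 - 2)/(3 - (-16)) = 54/19.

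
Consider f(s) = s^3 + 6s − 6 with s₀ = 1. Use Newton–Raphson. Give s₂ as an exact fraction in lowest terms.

2699/3051

f'(s) = 3s^2 + 6.
f(1) = 1, f'(1) = 9, so s₁ = 1 − 1/9 = 8/9.
f(8/9) = 26/729, f'(8/9) = 226/27, so s₂ = (8/9) − (26/729)/(226/27) = 2699/3051.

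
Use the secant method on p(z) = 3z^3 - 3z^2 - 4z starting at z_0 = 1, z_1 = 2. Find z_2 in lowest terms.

p(1) = -4, p(2) = 4. z_2 = 2 - 4·(2 - 1)/(4 - (-4)) = 3/2.

3/2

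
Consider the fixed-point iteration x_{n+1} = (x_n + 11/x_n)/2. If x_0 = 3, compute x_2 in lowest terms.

x_1 = (3 + 11/3)/2 = 10/3.
x_2 = (10/3 + 11/(10/3))/2 = 199/60.

199/60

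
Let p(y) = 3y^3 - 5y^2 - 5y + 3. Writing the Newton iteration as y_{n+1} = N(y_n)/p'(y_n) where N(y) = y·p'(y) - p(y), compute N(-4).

-467

p'(y) = 9y^2 - 10y - 5.
N(y) = y·p'(y) - p(y) = y·(9y^2 - 10y - 5) - (3y^3 - 5y^2 - 5y + 3) = 6y^3 - 5y^2 - 3.
N(-4) = -467.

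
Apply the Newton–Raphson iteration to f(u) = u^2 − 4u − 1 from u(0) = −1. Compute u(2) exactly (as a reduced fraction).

−5/21

f'(u) = 2u − 4.
f(−1) = 4, f'(−1) = −6, so u(1) = (−1) − 4/(−6) = −1/3.
f(−1/3) = 4/9, f'(−1/3) = −14/3, so u(2) = (−1/3) − (4/9)/(−14/3) = −5/21.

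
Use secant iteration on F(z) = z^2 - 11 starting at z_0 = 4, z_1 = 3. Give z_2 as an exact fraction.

23/7

F(4) = 5, F(3) = -2. z_2 = 3 - (-2)·(3 - 4)/((-2) - 5) = 23/7.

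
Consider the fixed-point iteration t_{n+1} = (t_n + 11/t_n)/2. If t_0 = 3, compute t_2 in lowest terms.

t_1 = (3 + 11/3)/2 = 10/3.
t_2 = (10/3 + 11/(10/3))/2 = 199/60.

199/60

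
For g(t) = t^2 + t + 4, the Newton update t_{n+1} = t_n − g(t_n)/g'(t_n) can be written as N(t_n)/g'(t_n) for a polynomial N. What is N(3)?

5

g'(t) = 2t + 1.
N(t) = t·g'(t) − g(t) = t·(2t + 1) − (t^2 + t + 4) = t^2 − 4.
N(3) = 5.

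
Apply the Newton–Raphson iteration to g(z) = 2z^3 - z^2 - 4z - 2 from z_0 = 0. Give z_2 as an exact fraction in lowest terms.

g'(z) = 6z^2 - 2z - 4.
g(0) = -2, g'(0) = -4, so z_1 = 0 - (-2)/(-4) = -1/2.
g(-1/2) = -1/2, g'(-1/2) = -3/2, so z_2 = (-1/2) - (-1/2)/(-3/2) = -5/6.

-5/6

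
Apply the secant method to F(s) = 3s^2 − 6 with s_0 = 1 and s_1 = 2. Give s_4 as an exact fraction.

58/41

F(1) = −3, F(2) = 6. s_2 = 2 − 6·(2 − 1)/(6 − (−3)) = 4/3.
F(2) = 6, F(4/3) = −2/3. s_3 = (4/3) − (−2/3)·((4/3) − 2)/((−2/3) − 6) = 7/5.
F(4/3) = −2/3, F(7/5) = −3/25. s_4 = (7/5) − (−3/25)·((7/5) − (4/3))/((−3/25) − (−2/3)) = 58/41.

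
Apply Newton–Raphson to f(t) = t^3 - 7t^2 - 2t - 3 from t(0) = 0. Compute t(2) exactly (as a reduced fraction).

-78/103

f'(t) = 3t^2 - 14t - 2.
f(0) = -3, f'(0) = -2, so t(1) = 0 - (-3)/(-2) = -3/2.
f(-3/2) = -153/8, f'(-3/2) = 103/4, so t(2) = (-3/2) - (-153/8)/(103/4) = -78/103.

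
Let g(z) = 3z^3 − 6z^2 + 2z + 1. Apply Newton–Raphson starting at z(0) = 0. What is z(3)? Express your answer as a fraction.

g'(z) = 9z^2 − 12z + 2.
g(0) = 1, g'(0) = 2, so z(1) = 0 − 1/2 = −1/2.
g(−1/2) = −15/8, g'(−1/2) = 41/4, so z(2) = (−1/2) − (−15/8)/(41/4) = −13/41.
g(−13/41) = −22950/68921, g'(−13/41) = 11279/1681, so z(3) = (−13/41) − (−22950/68921)/(11279/1681) = −123677/462439.

−123677/462439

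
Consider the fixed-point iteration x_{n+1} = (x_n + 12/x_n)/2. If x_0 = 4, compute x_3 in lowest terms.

18817/5432

x_1 = (4 + 12/4)/2 = 7/2.
x_2 = (7/2 + 12/(7/2))/2 = 97/28.
x_3 = (97/28 + 12/(97/28))/2 = 18817/5432.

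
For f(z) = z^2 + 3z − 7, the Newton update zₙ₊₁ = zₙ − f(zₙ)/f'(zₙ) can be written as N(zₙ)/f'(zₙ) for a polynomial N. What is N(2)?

f'(z) = 2z + 3.
N(z) = z·f'(z) − f(z) = z·(2z + 3) − (z^2 + 3z − 7) = z^2 + 7.
N(2) = 11.

11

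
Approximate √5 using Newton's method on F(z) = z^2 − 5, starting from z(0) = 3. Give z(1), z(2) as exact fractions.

F'(z) = 2z.
F(3) = 4, F'(3) = 6, so z(1) = 3 − 4/6 = 7/3.
F(7/3) = 4/9, F'(7/3) = 14/3, so z(2) = (7/3) − (4/9)/(14/3) = 47/21.

z(1) = 7/3, z(2) = 47/21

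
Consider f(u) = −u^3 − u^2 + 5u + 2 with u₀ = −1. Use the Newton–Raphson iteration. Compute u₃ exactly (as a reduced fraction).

−39980/104669

f'(u) = −3u^2 − 2u + 5.
f(−1) = −3, f'(−1) = 4, so u₁ = (−1) − (−3)/4 = −1/4.
f(−1/4) = 45/64, f'(−1/4) = 85/16, so u₂ = (−1/4) − (45/64)/(85/16) = −13/34.
f(−13/34) = −81/39304, f'(−13/34) = 6157/1156, so u₃ = (−13/34) − (−81/39304)/(6157/1156) = −39980/104669.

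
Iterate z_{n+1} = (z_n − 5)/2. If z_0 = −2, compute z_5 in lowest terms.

−157/32

z_1 = ((−2) − 5)/2 = −7/2.
z_2 = ((−7/2) − 5)/2 = −17/4.
z_3 = ((−17/4) − 5)/2 = −37/8.
z_4 = ((−37/8) − 5)/2 = −77/16.
z_5 = ((−77/16) − 5)/2 = −157/32.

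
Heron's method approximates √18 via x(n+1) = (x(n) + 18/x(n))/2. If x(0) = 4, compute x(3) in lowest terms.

x(1) = (4 + 18/4)/2 = 17/4.
x(2) = (17/4 + 18/(17/4))/2 = 577/136.
x(3) = (577/136 + 18/(577/136))/2 = 665857/156944.

665857/156944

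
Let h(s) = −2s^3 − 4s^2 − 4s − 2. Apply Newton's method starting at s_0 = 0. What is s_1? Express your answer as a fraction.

h'(s) = −6s^2 − 8s − 4.
h(0) = −2, h'(0) = −4, so s_1 = 0 − (−2)/(−4) = −1/2.

−1/2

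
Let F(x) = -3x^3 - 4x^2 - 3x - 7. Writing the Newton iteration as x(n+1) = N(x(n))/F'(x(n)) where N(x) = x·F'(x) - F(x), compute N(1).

-3

F'(x) = -9x^2 - 8x - 3.
N(x) = x·F'(x) - F(x) = x·(-9x^2 - 8x - 3) - (-3x^3 - 4x^2 - 3x - 7) = -6x^3 - 4x^2 + 7.
N(1) = -3.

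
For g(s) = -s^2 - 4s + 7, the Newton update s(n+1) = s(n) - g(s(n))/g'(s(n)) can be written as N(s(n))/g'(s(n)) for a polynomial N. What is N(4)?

g'(s) = -2s - 4.
N(s) = s·g'(s) - g(s) = s·(-2s - 4) - (-s^2 - 4s + 7) = -s^2 - 7.
N(4) = -23.

-23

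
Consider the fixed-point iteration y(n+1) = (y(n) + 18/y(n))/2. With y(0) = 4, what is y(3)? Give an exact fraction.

665857/156944

y(1) = (4 + 18/4)/2 = 17/4.
y(2) = (17/4 + 18/(17/4))/2 = 577/136.
y(3) = (577/136 + 18/(577/136))/2 = 665857/156944.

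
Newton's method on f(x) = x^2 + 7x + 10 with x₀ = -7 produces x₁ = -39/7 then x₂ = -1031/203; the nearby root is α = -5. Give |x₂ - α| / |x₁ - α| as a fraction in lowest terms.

4/29

x₁ - α = -39/7 - (-5) = -39/7 + 5 = -4/7, so |x₁ - α| = 4/7.
x₂ - α = -1031/203 - (-5) = -1031/203 + 5 = -16/203, so |x₂ - α| = 16/203.
Ratio = (16/203) / (4/7) = 4/29.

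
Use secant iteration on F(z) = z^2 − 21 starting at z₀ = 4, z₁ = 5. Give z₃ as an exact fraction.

F(4) = −5, F(5) = 4. z₂ = 5 − 4·(5 − 4)/(4 − (−5)) = 41/9.
F(5) = 4, F(41/9) = −20/81. z₃ = (41/9) − (−20/81)·((41/9) − 5)/((−20/81) − 4) = 197/43.

197/43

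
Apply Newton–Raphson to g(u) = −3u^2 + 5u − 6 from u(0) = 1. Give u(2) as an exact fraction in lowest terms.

−21/23

g'(u) = −6u + 5.
g(1) = −4, g'(1) = −1, so u(1) = 1 − (−4)/(−1) = −3.
g(−3) = −48, g'(−3) = 23, so u(2) = (−3) − (−48)/23 = −21/23.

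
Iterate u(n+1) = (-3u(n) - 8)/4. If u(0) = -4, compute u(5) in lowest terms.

-119/256

u(1) = (-3·(-4) - 8)/4 = 1.
u(2) = (-3·1 - 8)/4 = -11/4.
u(3) = (-3·(-11/4) - 8)/4 = 1/16.
u(4) = (-3·(1/16) - 8)/4 = -131/64.
u(5) = (-3·(-131/64) - 8)/4 = -119/256.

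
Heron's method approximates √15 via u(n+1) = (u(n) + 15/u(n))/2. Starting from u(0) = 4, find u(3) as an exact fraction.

7380481/1905632

u(1) = (4 + 15/4)/2 = 31/8.
u(2) = (31/8 + 15/(31/8))/2 = 1921/496.
u(3) = (1921/496 + 15/(1921/496))/2 = 7380481/1905632.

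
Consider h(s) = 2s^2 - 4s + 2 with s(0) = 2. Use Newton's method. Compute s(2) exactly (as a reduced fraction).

h'(s) = 4s - 4.
h(2) = 2, h'(2) = 4, so s(1) = 2 - 2/4 = 3/2.
h(3/2) = 1/2, h'(3/2) = 2, so s(2) = (3/2) - (1/2)/2 = 5/4.

5/4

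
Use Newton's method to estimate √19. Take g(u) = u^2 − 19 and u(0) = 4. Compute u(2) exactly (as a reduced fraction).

g'(u) = 2u.
g(4) = −3, g'(4) = 8, so u(1) = 4 − (−3)/8 = 35/8.
g(35/8) = 9/64, g'(35/8) = 35/4, so u(2) = (35/8) − (9/64)/(35/4) = 2441/560.

2441/560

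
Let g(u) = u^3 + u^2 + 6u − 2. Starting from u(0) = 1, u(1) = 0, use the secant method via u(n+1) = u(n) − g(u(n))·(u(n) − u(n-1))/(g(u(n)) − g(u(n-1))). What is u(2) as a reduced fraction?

1/4

g(1) = 6, g(0) = −2. u(2) = 0 − (−2)·(0 − 1)/((−2) − 6) = 1/4.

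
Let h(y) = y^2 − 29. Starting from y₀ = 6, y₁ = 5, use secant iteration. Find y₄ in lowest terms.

h(6) = 7, h(5) = −4. y₂ = 5 − (−4)·(5 − 6)/((−4) − 7) = 59/11.
h(5) = −4, h(59/11) = −28/121. y₃ = (59/11) − (−28/121)·((59/11) − 5)/((−28/121) − (−4)) = 307/57.
h(59/11) = −28/121, h(307/57) = 28/3249. y₄ = (307/57) − (28/3249)·((307/57) − (59/11))/((28/3249) − (−28/121)) = 9074/1685.

9074/1685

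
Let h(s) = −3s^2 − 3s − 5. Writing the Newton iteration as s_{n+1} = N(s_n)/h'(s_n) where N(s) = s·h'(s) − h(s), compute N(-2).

h'(s) = −6s − 3.
N(s) = s·h'(s) − h(s) = s·(−6s − 3) − (−3s^2 − 3s − 5) = −3s^2 + 5.
N(-2) = −7.

−7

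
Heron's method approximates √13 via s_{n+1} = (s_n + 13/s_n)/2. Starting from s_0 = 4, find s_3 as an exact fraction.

s_1 = (4 + 13/4)/2 = 29/8.
s_2 = (29/8 + 13/(29/8))/2 = 1673/464.
s_3 = (1673/464 + 13/(1673/464))/2 = 5597777/1552544.

5597777/1552544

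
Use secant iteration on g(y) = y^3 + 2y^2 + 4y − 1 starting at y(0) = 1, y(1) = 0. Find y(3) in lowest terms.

49/211

g(1) = 6, g(0) = −1. y(2) = 0 − (−1)·(0 − 1)/((−1) − 6) = 1/7.
g(0) = −1, g(1/7) = −132/343. y(3) = (1/7) − (−132/343)·((1/7) − 0)/((−132/343) − (−1)) = 49/211.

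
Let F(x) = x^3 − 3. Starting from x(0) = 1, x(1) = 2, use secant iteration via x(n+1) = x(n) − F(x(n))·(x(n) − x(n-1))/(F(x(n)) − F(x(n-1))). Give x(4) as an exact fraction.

20671423/14273229

F(1) = −2, F(2) = 5. x(2) = 2 − 5·(2 − 1)/(5 − (−2)) = 9/7.
F(2) = 5, F(9/7) = −300/343. x(3) = (9/7) − (−300/343)·((9/7) − 2)/((−300/343) − 5) = 561/403.
F(9/7) = −300/343, F(561/403) = −19794000/65450827. x(4) = (561/403) − (−19794000/65450827)·((561/403) − (9/7))/((−19794000/65450827) − (−300/343)) = 20671423/14273229.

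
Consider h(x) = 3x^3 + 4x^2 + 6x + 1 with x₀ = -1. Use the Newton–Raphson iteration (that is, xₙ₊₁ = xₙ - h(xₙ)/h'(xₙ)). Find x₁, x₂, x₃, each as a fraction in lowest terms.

x₁ = -3/7, x₂ = -11/63, x₃ = -75847/406539

h'(x) = 9x^2 + 8x + 6.
h(-1) = -4, h'(-1) = 7, so x₁ = (-1) - (-4)/7 = -3/7.
h(-3/7) = -368/343, h'(-3/7) = 207/49, so x₂ = (-3/7) - (-368/343)/(207/49) = -11/63.
h(-11/63) = 4864/83349, h'(-11/63) = 239/49, so x₃ = (-11/63) - (4864/83349)/(239/49) = -75847/406539.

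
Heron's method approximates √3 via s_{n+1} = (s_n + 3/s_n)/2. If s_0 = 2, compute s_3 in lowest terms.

s_1 = (2 + 3/2)/2 = 7/4.
s_2 = (7/4 + 3/(7/4))/2 = 97/56.
s_3 = (97/56 + 3/(97/56))/2 = 18817/10864.

18817/10864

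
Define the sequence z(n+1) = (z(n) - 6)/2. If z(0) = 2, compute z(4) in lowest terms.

z(1) = (2 - 6)/2 = -2.
z(2) = ((-2) - 6)/2 = -4.
z(3) = ((-4) - 6)/2 = -5.
z(4) = ((-5) - 6)/2 = -11/2.

-11/2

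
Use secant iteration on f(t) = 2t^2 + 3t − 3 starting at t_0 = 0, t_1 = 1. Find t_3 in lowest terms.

f(0) = −3, f(1) = 2. t_2 = 1 − 2·(1 − 0)/(2 − (−3)) = 3/5.
f(1) = 2, f(3/5) = −12/25. t_3 = (3/5) − (−12/25)·((3/5) − 1)/((−12/25) − 2) = 21/31.

21/31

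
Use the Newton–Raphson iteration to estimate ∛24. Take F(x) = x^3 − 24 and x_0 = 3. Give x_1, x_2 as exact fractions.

x_1 = 26/9, x_2 = 13162/4563

F'(x) = 3x^2.
F(3) = 3, F'(3) = 27, so x_1 = 3 − 3/27 = 26/9.
F(26/9) = 80/729, F'(26/9) = 676/27, so x_2 = (26/9) − (80/729)/(676/27) = 13162/4563.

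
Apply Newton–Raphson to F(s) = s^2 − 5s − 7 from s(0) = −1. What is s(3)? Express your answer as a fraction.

F'(s) = 2s − 5.
F(−1) = −1, F'(−1) = −7, so s(1) = (−1) − (−1)/(−7) = −8/7.
F(−8/7) = 1/49, F'(−8/7) = −51/7, so s(2) = (−8/7) − (1/49)/(−51/7) = −407/357.
F(−407/357) = 1/127449, F'(−407/357) = −2599/357, so s(3) = (−407/357) − (1/127449)/(−2599/357) = −1057792/927843.

−1057792/927843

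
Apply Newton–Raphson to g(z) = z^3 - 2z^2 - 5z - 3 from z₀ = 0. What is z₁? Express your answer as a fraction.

g'(z) = 3z^2 - 4z - 5.
g(0) = -3, g'(0) = -5, so z₁ = 0 - (-3)/(-5) = -3/5.

-3/5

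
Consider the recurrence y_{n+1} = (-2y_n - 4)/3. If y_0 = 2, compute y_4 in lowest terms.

y_1 = (-2·2 - 4)/3 = -8/3.
y_2 = (-2·(-8/3) - 4)/3 = 4/9.
y_3 = (-2·(4/9) - 4)/3 = -44/27.
y_4 = (-2·(-44/27) - 4)/3 = -20/81.

-20/81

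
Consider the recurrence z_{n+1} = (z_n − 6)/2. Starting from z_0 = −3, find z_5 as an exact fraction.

−189/32

z_1 = ((−3) − 6)/2 = −9/2.
z_2 = ((−9/2) − 6)/2 = −21/4.
z_3 = ((−21/4) − 6)/2 = −45/8.
z_4 = ((−45/8) − 6)/2 = −93/16.
z_5 = ((−93/16) − 6)/2 = −189/32.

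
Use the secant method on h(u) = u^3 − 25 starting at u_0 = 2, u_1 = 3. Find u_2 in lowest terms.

h(2) = −17, h(3) = 2. u_2 = 3 − 2·(3 − 2)/(2 − (−17)) = 55/19.

55/19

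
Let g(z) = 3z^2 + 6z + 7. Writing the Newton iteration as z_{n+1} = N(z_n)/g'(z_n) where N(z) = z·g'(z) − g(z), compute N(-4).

41

g'(z) = 6z + 6.
N(z) = z·g'(z) − g(z) = z·(6z + 6) − (3z^2 + 6z + 7) = 3z^2 − 7.
N(-4) = 41.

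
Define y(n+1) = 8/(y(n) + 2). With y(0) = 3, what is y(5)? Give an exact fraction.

148/75

y(1) = 8/(3 + 2) = 8/5.
y(2) = 8/(8/5 + 2) = 20/9.
y(3) = 8/(20/9 + 2) = 36/19.
y(4) = 8/(36/19 + 2) = 76/37.
y(5) = 8/(76/37 + 2) = 148/75.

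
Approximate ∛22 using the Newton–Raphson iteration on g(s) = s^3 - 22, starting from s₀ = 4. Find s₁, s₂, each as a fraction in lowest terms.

s₁ = 25/8, s₂ = 21257/7500

g'(s) = 3s^2.
g(4) = 42, g'(4) = 48, so s₁ = 4 - 42/48 = 25/8.
g(25/8) = 4361/512, g'(25/8) = 1875/64, so s₂ = (25/8) - (4361/512)/(1875/64) = 21257/7500.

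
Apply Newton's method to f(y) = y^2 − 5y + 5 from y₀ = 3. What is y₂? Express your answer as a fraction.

f'(y) = 2y − 5.
f(3) = −1, f'(3) = 1, so y₁ = 3 − (−1)/1 = 4.
f(4) = 1, f'(4) = 3, so y₂ = 4 − 1/3 = 11/3.

11/3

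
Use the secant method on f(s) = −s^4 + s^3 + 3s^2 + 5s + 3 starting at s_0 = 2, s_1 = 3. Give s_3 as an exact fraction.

2200767/786317

f(2) = 17, f(3) = −9. s_2 = 3 − (−9)·(3 − 2)/((−9) − 17) = 69/26.
f(3) = −9, f(69/26) = 2964069/456976. s_3 = (69/26) − (2964069/456976)·((69/26) − 3)/((2964069/456976) − (−9)) = 2200767/786317.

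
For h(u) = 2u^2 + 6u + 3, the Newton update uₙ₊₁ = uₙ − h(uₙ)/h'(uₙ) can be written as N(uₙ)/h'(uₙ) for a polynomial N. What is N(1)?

h'(u) = 4u + 6.
N(u) = u·h'(u) − h(u) = u·(4u + 6) − (2u^2 + 6u + 3) = 2u^2 − 3.
N(1) = −1.

−1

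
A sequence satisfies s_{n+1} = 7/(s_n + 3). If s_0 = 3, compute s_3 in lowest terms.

175/117

s_1 = 7/(3 + 3) = 7/6.
s_2 = 7/(7/6 + 3) = 42/25.
s_3 = 7/(42/25 + 3) = 175/117.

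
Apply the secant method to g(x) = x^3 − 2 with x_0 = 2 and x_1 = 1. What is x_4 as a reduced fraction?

1303035/1036622

g(2) = 6, g(1) = −1. x_2 = 1 − (−1)·(1 − 2)/((−1) − 6) = 8/7.
g(1) = −1, g(8/7) = −174/343. x_3 = (8/7) − (−174/343)·((8/7) − 1)/((−174/343) − (−1)) = 218/169.
g(8/7) = −174/343, g(218/169) = 706614/4826809. x_4 = (218/169) − (706614/4826809)·((218/169) − (8/7))/((706614/4826809) − (−174/343)) = 1303035/1036622.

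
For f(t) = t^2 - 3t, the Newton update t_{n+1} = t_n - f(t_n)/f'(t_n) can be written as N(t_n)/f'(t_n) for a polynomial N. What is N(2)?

4

f'(t) = 2t - 3.
N(t) = t·f'(t) - f(t) = t·(2t - 3) - (t^2 - 3t) = t^2.
N(2) = 4.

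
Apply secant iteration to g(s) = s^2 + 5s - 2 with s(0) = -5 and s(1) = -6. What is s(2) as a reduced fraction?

g(-5) = -2, g(-6) = 4. s(2) = (-6) - 4·((-6) - (-5))/(4 - (-2)) = -16/3.

-16/3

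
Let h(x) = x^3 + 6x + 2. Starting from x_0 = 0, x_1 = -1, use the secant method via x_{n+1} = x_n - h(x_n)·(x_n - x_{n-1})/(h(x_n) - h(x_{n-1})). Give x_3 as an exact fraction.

-116/361

h(0) = 2, h(-1) = -5. x_2 = (-1) - (-5)·((-1) - 0)/((-5) - 2) = -2/7.
h(-1) = -5, h(-2/7) = 90/343. x_3 = (-2/7) - (90/343)·((-2/7) - (-1))/((90/343) - (-5)) = -116/361.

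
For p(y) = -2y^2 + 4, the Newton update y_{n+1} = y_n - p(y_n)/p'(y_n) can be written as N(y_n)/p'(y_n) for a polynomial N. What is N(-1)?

p'(y) = -4y.
N(y) = y·p'(y) - p(y) = y·(-4y) - (-2y^2 + 4) = -2y^2 - 4.
N(-1) = -6.

-6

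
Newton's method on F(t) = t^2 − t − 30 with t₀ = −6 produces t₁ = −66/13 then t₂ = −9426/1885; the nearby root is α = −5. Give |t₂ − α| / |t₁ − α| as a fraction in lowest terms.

t₁ − α = −66/13 − (−5) = −66/13 + 5 = −1/13, so |t₁ − α| = 1/13.
t₂ − α = −9426/1885 − (−5) = −9426/1885 + 5 = −1/1885, so |t₂ − α| = 1/1885.
Ratio = (1/1885) / (1/13) = 1/145.

1/145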